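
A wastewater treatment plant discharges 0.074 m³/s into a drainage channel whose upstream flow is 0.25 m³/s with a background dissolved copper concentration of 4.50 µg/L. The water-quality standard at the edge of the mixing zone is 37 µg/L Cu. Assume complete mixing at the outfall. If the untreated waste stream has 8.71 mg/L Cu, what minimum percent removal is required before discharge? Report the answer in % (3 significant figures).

4.50 µg/L = 0.0045 mg/L.
37 µg/L = 0.037 mg/L.
Mass balance: 0.037·0.324 = 0.074·Cₑ + 0.25·0.0045.
Cₑ = (0.01199 − 0.001125) / 0.074 = 0.1468 mg/L.
Required removal = 1 − 0.1468/8.71 = 98.31 %.

98.3 %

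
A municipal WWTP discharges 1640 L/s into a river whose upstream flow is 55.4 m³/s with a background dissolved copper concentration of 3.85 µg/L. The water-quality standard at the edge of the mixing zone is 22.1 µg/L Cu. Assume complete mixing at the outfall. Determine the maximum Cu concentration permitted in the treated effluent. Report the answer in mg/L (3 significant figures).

1640 L/s = 1.64 m³/s.
3.85 µg/L = 0.00385 mg/L.
22.1 µg/L = 0.0221 mg/L.
Mass balance: 0.0221·57.04 = 1.64·Cₑ + 55.4·0.00385.
Cₑ = (1.261 − 0.2133) / 1.64 = 0.6386 mg/L.

0.639 mg/L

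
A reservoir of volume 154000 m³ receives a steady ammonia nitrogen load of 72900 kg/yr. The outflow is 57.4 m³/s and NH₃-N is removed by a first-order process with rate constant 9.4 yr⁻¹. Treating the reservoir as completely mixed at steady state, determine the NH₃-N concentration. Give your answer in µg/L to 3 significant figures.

40.2 µg/L

Outflow Q = 57.4 m³/s × 3.156e+07 s/yr = 1.811e+09 m³/yr.
Steady-state CSTR mass balance: W = Q·C + k·V·C, so C = W/(Q + kV).
Q + kV = 1.811e+09 + 9.4·154000 = 1.813e+09 m³/yr.
C = 72900/1.813e+09 = 4.021e-05 kg/m³ = 0.04021 mg/L = 40.21 µg/L.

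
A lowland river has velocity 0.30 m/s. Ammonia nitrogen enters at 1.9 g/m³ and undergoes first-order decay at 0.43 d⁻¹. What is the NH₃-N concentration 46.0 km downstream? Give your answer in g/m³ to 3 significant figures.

0.886 g/m³

Travel time t = 46.0 km / 0.30 m/s = 4.6e+04/0.30 = 1.533e+05 s = 1.775 d.
First-order decay: C = 1.9·exp(−0.43·1.775) = 1.9·0.4662 = 0.8858 g/m³.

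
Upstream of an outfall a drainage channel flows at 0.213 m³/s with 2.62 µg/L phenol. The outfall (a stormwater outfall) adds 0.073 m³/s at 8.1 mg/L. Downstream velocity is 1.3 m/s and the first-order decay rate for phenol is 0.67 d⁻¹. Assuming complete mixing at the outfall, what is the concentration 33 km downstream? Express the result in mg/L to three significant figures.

2.62 µg/L = 0.00262 mg/L.
After complete mixing, C₀ = (0.073·8.1 + 0.213·0.00262) / 0.286 = 2.069 mg/L.
Travel time t = 3.3e+04 m / 1.3 m/s = 2.538e+04 s = 0.2938 d.
C = 2.069·exp(−0.67·0.2938) = 2.069·0.8213 = 1.7 mg/L.

1.70 mg/L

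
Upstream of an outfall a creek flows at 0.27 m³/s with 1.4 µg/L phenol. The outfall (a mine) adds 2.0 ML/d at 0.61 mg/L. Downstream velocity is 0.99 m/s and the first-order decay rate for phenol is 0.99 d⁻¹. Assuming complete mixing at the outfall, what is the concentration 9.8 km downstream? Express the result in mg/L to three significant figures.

2.0 ML/d = 0.02315 m³/s.
1.4 µg/L = 0.0014 mg/L.
After complete mixing, C₀ = (0.02315·0.61 + 0.27·0.0014) / 0.2931 = 0.04946 mg/L.
Travel time t = 9800 m / 0.99 m/s = 9899 s = 0.1146 d.
C = 0.04946·exp(−0.99·0.1146) = 0.04946·0.8928 = 0.04415 mg/L.

0.0442 mg/L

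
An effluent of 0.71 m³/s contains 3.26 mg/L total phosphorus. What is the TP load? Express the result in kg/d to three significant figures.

200 kg/d

Mass flux = Q·C = 0.71 m³/s × 3.26 g/m³ = 2.315 g/s.
= 2.315 g/s × 86.4 = 200 kg/d.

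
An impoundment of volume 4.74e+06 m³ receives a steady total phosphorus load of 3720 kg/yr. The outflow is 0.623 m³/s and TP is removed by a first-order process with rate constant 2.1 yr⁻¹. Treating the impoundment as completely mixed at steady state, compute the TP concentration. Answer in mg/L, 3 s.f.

Outflow Q = 0.623 m³/s × 3.156e+07 s/yr = 1.966e+07 m³/yr.
Steady-state CSTR mass balance: W = Q·C + k·V·C, so C = W/(Q + kV).
Q + kV = 1.966e+07 + 2.1·4.74e+06 = 2.961e+07 m³/yr.
C = 3720/2.961e+07 = 0.0001256 kg/m³ = 0.1256 mg/L.

0.126 mg/L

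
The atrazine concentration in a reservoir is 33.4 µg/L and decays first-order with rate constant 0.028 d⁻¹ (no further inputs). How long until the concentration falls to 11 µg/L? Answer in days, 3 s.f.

t = ln(C₀/C)/k = ln(33.4/11)/0.028 = 1.111/0.028 = 39.67 d.

39.7 d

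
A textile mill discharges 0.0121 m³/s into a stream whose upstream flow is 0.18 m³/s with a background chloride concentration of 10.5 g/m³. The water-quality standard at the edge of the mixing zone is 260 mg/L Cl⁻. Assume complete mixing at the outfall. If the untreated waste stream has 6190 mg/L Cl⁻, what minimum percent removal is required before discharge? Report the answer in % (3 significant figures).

35.8 %

Mass balance: 260·0.1921 = 0.0121·Cₑ + 0.18·10.5.
Cₑ = (49.95 − 1.89) / 0.0121 = 3972 mg/L.
Required removal = 1 − 3972/6190 = 35.84 %.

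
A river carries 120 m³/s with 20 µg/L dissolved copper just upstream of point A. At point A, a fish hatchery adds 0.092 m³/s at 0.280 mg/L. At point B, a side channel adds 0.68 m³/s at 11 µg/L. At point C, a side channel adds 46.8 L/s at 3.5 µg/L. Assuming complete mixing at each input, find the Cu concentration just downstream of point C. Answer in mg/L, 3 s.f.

20 µg/L = 0.02 mg/L.
After input A: C = (120·0.02 + 0.092·0.28) / 120.1 = 0.0202 mg/L.
11 µg/L = 0.011 mg/L.
After input B: C = (120.1·0.0202 + 0.68·0.011) / 120.8 = 0.02015 mg/L.
46.8 L/s = 0.0468 m³/s.
3.5 µg/L = 0.0035 mg/L.
After input C: C = (120.8·0.02015 + 0.0468·0.0035) / 120.8 = 0.02014 mg/L.

0.0201 mg/L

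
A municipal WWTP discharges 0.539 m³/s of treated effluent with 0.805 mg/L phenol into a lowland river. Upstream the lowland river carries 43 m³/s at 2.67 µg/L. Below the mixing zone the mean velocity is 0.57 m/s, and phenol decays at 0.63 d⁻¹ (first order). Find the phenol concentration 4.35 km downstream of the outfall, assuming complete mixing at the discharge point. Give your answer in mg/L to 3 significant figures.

2.67 µg/L = 0.00267 mg/L.
After complete mixing, C₀ = (0.539·0.805 + 43·0.00267) / 43.54 = 0.0126 mg/L.
Travel time t = 4350 m / 0.57 m/s = 7632 s = 0.08833 d.
C = 0.0126·exp(−0.63·0.08833) = 0.0126·0.9459 = 0.01192 mg/L.

0.0119 mg/L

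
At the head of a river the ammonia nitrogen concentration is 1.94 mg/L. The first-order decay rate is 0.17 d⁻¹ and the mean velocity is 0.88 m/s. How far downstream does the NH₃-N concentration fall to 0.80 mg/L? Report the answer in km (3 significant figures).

From C = C₀·e^(−kt), t = ln(C₀/C)/k = ln(1.94/0.80)/0.17 = 0.8858/0.17 = 5.211 d.
Distance = v·t = 0.88 m/s × 4.502e+05 s = 3.962e+05 m = 396.2 km.

396 km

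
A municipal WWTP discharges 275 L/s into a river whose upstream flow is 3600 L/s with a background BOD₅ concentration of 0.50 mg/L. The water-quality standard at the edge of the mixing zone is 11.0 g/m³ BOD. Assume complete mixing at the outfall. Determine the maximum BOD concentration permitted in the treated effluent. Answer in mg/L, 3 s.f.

275 L/s = 0.275 m³/s.
3600 L/s = 3.6 m³/s.
Mass balance: 11·3.875 = 0.275·Cₑ + 3.6·0.5.
Cₑ = (42.62 − 1.8) / 0.275 = 148.5 mg/L.

148 mg/L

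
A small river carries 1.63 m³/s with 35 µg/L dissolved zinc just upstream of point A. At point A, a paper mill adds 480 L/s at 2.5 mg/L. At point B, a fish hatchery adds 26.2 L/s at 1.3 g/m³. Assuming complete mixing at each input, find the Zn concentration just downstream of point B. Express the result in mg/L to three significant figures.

0.604 mg/L

35 µg/L = 0.035 mg/L.
480 L/s = 0.48 m³/s.
After input A: C = (1.63·0.035 + 0.48·2.5) / 2.11 = 0.5958 mg/L.
26.2 L/s = 0.0262 m³/s.
After input B: C = (2.11·0.5958 + 0.0262·1.3) / 2.136 = 0.6044 mg/L.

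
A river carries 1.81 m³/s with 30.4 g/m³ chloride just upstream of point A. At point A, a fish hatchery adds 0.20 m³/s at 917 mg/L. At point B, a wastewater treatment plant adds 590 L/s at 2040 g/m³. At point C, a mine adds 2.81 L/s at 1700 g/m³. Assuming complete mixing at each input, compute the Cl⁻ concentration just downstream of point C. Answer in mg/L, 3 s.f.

556 mg/L

After input A: C = (1.81·30.4 + 0.2·917) / 2.01 = 118.6 mg/L.
590 L/s = 0.59 m³/s.
After input B: C = (2.01·118.6 + 0.59·2040) / 2.6 = 554.6 mg/L.
2.81 L/s = 0.00281 m³/s.
After input C: C = (2.6·554.6 + 0.00281·1700) / 2.603 = 555.9 mg/L.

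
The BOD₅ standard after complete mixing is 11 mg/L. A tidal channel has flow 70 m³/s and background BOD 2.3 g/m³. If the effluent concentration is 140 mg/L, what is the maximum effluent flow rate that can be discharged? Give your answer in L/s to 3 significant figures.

4720 L/s

Mass balance at complete mixing: C_std·(Q_w + Q_r) = Q_w·C_e + Q_r·C_b.
Rearranging, Q_w = Q_r·(C_std − C_b)/(C_e − C_std) = 70·(11 − 2.3) / (140 − 11) = 4.721 m³/s.
= 4721 L/s.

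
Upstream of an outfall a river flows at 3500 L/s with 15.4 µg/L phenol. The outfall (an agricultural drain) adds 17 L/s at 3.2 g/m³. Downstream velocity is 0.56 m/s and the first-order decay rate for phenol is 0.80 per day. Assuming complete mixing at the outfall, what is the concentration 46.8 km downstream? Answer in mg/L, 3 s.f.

0.0142 mg/L

17 L/s = 0.017 m³/s.
3500 L/s = 3.5 m³/s.
15.4 µg/L = 0.0154 mg/L.
After complete mixing, C₀ = (0.017·3.2 + 3.5·0.0154) / 3.517 = 0.03079 mg/L.
Travel time t = 4.68e+04 m / 0.56 m/s = 8.357e+04 s = 0.9673 d.
C = 0.03079·exp(−0.80·0.9673) = 0.03079·0.4613 = 0.0142 mg/L.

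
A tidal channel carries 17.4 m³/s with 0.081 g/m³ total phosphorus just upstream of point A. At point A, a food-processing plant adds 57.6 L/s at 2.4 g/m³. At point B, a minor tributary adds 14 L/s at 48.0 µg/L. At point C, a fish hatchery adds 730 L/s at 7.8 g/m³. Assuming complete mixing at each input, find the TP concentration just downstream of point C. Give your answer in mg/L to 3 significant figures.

0.398 mg/L

57.6 L/s = 0.0576 m³/s.
After input A: C = (17.4·0.081 + 0.0576·2.4) / 17.46 = 0.08865 mg/L.
14 L/s = 0.014 m³/s.
48.0 µg/L = 0.048 mg/L.
After input B: C = (17.46·0.08865 + 0.014·0.048) / 17.47 = 0.08862 mg/L.
730 L/s = 0.73 m³/s.
After input C: C = (17.47·0.08862 + 0.73·7.8) / 18.2 = 0.3979 mg/L.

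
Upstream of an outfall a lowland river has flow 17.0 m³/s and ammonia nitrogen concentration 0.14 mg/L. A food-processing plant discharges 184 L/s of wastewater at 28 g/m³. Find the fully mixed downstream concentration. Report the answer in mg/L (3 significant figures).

184 L/s = 0.184 m³/s.
Flow-weighted mixing gives C = (0.184·28 + 17·0.14) / (0.184 + 17) = 7.532/17.18 = 0.4383 mg/L.

0.438 mg/L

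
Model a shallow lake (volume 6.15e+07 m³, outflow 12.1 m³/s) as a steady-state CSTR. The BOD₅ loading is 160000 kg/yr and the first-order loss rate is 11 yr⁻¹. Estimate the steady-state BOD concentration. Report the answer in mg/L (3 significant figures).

Outflow Q = 12.1 m³/s × 3.156e+07 s/yr = 3.818e+08 m³/yr.
Steady-state CSTR mass balance: W = Q·C + k·V·C, so C = W/(Q + kV).
Q + kV = 3.818e+08 + 11·6.15e+07 = 1.058e+09 m³/yr.
C = 160000/1.058e+09 = 0.0001512 kg/m³ = 0.1512 mg/L.

0.151 mg/L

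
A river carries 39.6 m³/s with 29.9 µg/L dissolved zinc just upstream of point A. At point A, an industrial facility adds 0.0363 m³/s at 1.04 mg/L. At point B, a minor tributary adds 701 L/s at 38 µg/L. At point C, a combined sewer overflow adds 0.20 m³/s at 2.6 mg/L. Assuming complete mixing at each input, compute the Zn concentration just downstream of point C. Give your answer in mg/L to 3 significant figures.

29.9 µg/L = 0.0299 mg/L.
After input A: C = (39.6·0.0299 + 0.0363·1.04) / 39.64 = 0.03083 mg/L.
701 L/s = 0.701 m³/s.
38 µg/L = 0.038 mg/L.
After input B: C = (39.64·0.03083 + 0.701·0.038) / 40.34 = 0.03095 mg/L.
After input C: C = (40.34·0.03095 + 0.2·2.6) / 40.54 = 0.04362 mg/L.

0.0436 mg/L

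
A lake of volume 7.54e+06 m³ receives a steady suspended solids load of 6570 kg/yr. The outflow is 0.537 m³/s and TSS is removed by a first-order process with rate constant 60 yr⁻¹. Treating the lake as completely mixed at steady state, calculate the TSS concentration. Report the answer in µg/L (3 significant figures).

Outflow Q = 0.537 m³/s × 3.156e+07 s/yr = 1.695e+07 m³/yr.
Steady-state CSTR mass balance: W = Q·C + k·V·C, so C = W/(Q + kV).
Q + kV = 1.695e+07 + 60·7.54e+06 = 4.693e+08 m³/yr.
C = 6570/4.693e+08 = 1.4e-05 kg/m³ = 0.014 mg/L = 14 µg/L.

14.0 µg/L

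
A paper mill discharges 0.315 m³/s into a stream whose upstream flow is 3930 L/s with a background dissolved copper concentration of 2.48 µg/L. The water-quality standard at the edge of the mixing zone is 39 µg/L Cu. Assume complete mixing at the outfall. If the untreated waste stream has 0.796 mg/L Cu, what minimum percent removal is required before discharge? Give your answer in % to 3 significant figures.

37.9 %

3930 L/s = 3.93 m³/s.
2.48 µg/L = 0.00248 mg/L.
39 µg/L = 0.039 mg/L.
Mass balance: 0.039·4.245 = 0.315·Cₑ + 3.93·0.00248.
Cₑ = (0.1656 − 0.009746) / 0.315 = 0.4946 mg/L.
Required removal = 1 − 0.4946/0.796 = 37.86 %.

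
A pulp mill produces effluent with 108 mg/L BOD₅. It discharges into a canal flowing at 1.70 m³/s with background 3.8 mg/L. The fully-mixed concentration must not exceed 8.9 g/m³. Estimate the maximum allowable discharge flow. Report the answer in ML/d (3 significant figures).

Mass balance at complete mixing: C_std·(Q_w + Q_r) = Q_w·C_e + Q_r·C_b.
Rearranging, Q_w = Q_r·(C_std − C_b)/(C_e − C_std) = 1.70·(8.9 − 3.8) / (108 − 8.9) = 0.08749 m³/s.
= 7.559 ML/d.

7.56 ML/d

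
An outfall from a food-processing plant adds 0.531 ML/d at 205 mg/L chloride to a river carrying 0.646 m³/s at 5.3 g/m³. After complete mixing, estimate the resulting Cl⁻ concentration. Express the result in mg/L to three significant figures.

0.531 ML/d = 0.006146 m³/s.
Flow-weighted mixing gives C = (0.006146·205 + 0.646·5.3) / (0.006146 + 0.646) = 4.684/0.6521 = 7.182 mg/L.

7.18 mg/L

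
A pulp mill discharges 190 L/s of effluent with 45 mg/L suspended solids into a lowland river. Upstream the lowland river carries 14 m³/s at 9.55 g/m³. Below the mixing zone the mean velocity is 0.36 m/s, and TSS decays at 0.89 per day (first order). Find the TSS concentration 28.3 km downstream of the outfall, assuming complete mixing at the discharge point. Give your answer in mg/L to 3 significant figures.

190 L/s = 0.19 m³/s.
After complete mixing, C₀ = (0.19·45 + 14·9.55) / 14.19 = 10.02 mg/L.
Travel time t = 2.83e+04 m / 0.36 m/s = 7.861e+04 s = 0.9099 d.
C = 10.02·exp(−0.89·0.9099) = 10.02·0.445 = 4.461 mg/L.

4.46 mg/L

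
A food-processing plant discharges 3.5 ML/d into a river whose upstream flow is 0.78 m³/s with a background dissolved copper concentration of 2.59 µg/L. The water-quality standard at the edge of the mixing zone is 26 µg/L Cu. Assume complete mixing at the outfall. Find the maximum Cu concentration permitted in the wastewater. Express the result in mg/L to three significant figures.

3.5 ML/d = 0.04051 m³/s.
2.59 µg/L = 0.00259 mg/L.
26 µg/L = 0.026 mg/L.
Mass balance: 0.026·0.8205 = 0.04051·Cₑ + 0.78·0.00259.
Cₑ = (0.02133 − 0.00202) / 0.04051 = 0.4768 mg/L.

0.477 mg/L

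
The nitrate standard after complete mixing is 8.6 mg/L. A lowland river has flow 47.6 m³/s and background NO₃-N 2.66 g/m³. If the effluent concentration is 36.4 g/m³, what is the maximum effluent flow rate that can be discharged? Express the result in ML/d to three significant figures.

Mass balance at complete mixing: C_std·(Q_w + Q_r) = Q_w·C_e + Q_r·C_b.
Rearranging, Q_w = Q_r·(C_std − C_b)/(C_e − C_std) = 47.6·(8.6 − 2.66) / (36.4 − 8.6) = 10.17 m³/s.
= 878.7 ML/d.

879 ML/d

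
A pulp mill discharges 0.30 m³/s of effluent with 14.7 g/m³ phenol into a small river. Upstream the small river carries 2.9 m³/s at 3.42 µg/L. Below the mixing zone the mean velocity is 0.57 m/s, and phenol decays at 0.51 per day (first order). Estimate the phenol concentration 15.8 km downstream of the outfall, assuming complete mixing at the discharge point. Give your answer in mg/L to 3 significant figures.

1.17 mg/L

3.42 µg/L = 0.00342 mg/L.
After complete mixing, C₀ = (0.3·14.7 + 2.9·0.00342) / 3.2 = 1.381 mg/L.
Travel time t = 1.58e+04 m / 0.57 m/s = 2.772e+04 s = 0.3208 d.
C = 1.381·exp(−0.51·0.3208) = 1.381·0.8491 = 1.173 mg/L.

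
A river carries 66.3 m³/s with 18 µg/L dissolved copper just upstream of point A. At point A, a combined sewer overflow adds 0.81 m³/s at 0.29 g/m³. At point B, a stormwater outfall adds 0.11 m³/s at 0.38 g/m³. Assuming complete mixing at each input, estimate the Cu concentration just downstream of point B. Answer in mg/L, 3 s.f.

18 µg/L = 0.018 mg/L.
After input A: C = (66.3·0.018 + 0.81·0.29) / 67.11 = 0.02128 mg/L.
After input B: C = (67.11·0.02128 + 0.11·0.38) / 67.22 = 0.02187 mg/L.

0.0219 mg/L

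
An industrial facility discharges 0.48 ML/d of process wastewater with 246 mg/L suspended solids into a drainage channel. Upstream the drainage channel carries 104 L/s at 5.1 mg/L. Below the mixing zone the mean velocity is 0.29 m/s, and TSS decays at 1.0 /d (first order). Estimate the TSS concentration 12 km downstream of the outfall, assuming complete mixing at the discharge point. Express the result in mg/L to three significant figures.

0.48 ML/d = 0.005556 m³/s.
104 L/s = 0.104 m³/s.
After complete mixing, C₀ = (0.005556·246 + 0.104·5.1) / 0.1096 = 17.32 mg/L.
Travel time t = 1.2e+04 m / 0.29 m/s = 4.138e+04 s = 0.4789 d.
C = 17.32·exp(−1.0·0.4789) = 17.32·0.6194 = 10.73 mg/L.

10.7 mg/L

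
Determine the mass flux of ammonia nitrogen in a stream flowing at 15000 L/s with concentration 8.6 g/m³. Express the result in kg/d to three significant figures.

11100 kg/d

15000 L/s = 15 m³/s.
Mass flux = Q·C = 15 m³/s × 8.6 g/m³ = 129 g/s.
= 129 g/s × 86.4 = 1.115e+04 kg/d.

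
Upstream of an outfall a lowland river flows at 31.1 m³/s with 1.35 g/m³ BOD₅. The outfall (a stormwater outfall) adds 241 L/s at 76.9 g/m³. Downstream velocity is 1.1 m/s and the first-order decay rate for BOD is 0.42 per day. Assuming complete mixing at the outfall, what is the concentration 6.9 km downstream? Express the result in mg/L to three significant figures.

1.87 mg/L

241 L/s = 0.241 m³/s.
After complete mixing, C₀ = (0.241·76.9 + 31.1·1.35) / 31.34 = 1.931 mg/L.
Travel time t = 6900 m / 1.1 m/s = 6273 s = 0.0726 d.
C = 1.931·exp(−0.42·0.0726) = 1.931·0.97 = 1.873 mg/L.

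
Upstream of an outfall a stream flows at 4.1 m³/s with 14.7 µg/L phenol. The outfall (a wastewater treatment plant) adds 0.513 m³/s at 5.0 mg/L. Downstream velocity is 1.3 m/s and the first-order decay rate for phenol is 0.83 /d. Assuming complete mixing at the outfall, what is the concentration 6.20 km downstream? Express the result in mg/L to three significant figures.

0.544 mg/L

14.7 µg/L = 0.0147 mg/L.
After complete mixing, C₀ = (0.513·5 + 4.1·0.0147) / 4.613 = 0.5691 mg/L.
Travel time t = 6200 m / 1.3 m/s = 4769 s = 0.0552 d.
C = 0.5691·exp(−0.83·0.0552) = 0.5691·0.9552 = 0.5436 mg/L.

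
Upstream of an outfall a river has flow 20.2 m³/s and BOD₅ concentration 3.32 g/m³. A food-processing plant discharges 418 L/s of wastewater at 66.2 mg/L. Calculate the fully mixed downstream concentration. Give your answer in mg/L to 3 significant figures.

418 L/s = 0.418 m³/s.
By mass balance at complete mixing, C = (0.418·66.2 + 20.2·3.32) / (0.418 + 20.2) = 94.74/20.62 = 4.595 mg/L.

4.59 mg/L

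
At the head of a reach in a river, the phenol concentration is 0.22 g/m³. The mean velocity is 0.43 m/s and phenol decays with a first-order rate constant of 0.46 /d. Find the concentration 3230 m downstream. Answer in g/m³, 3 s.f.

0.211 g/m³

Travel time t = 3230 m / 0.43 m/s = 3230/0.43 = 7512 s = 0.08694 d.
First-order decay: C = 0.22·exp(−0.46·0.08694) = 0.22·0.9608 = 0.2114 g/m³.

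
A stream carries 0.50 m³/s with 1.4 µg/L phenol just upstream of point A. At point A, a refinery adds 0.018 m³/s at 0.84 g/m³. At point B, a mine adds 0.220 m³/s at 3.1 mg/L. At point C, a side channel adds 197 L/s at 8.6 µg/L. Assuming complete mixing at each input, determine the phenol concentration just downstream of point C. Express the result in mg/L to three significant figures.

0.748 mg/L

1.4 µg/L = 0.0014 mg/L.
After input A: C = (0.5·0.0014 + 0.018·0.84) / 0.518 = 0.03054 mg/L.
After input B: C = (0.518·0.03054 + 0.22·3.1) / 0.738 = 0.9456 mg/L.
197 L/s = 0.197 m³/s.
8.6 µg/L = 0.0086 mg/L.
After input C: C = (0.738·0.9456 + 0.197·0.0086) / 0.935 = 0.7481 mg/L.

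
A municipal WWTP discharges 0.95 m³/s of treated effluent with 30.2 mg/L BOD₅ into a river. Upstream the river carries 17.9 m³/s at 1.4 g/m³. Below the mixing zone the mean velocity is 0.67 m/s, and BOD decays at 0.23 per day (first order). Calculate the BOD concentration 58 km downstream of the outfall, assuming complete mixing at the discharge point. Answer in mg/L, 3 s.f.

After complete mixing, C₀ = (0.95·30.2 + 17.9·1.4) / 18.85 = 2.851 mg/L.
Travel time t = 5.8e+04 m / 0.67 m/s = 8.657e+04 s = 1.002 d.
C = 2.851·exp(−0.23·1.002) = 2.851·0.7942 = 2.265 mg/L.

2.26 mg/L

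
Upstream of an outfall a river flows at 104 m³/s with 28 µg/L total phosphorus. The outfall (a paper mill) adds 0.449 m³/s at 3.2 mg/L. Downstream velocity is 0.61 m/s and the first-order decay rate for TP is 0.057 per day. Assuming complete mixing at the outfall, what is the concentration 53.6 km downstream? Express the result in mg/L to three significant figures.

0.0393 mg/L

28 µg/L = 0.028 mg/L.
After complete mixing, C₀ = (0.449·3.2 + 104·0.028) / 104.4 = 0.04164 mg/L.
Travel time t = 5.36e+04 m / 0.61 m/s = 8.787e+04 s = 1.017 d.
C = 0.04164·exp(−0.057·1.017) = 0.04164·0.9437 = 0.03929 mg/L.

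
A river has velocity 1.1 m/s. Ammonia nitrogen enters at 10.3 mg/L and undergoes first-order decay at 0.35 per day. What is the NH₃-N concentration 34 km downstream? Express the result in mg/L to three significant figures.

Travel time t = 34 km / 1.1 m/s = 3.4e+04/1.1 = 3.091e+04 s = 0.3577 d.
First-order decay: C = 10.3·exp(−0.35·0.3577) = 10.3·0.8823 = 9.088 mg/L.

9.09 mg/L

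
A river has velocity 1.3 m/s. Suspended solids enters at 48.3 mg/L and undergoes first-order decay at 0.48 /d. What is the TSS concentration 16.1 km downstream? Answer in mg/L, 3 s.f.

Travel time t = 16.1 km / 1.3 m/s = 1.61e+04/1.3 = 1.238e+04 s = 0.1433 d.
First-order decay: C = 48.3·exp(−0.48·0.1433) = 48.3·0.9335 = 45.09 mg/L.

45.1 mg/L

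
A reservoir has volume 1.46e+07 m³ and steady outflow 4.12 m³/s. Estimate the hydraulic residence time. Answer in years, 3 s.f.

0.112 yr

Q = 4.12 m³/s × 3.156e+07 s/yr = 1.3e+08 m³/yr.
Hydraulic residence time τ = V/Q = 1.46e+07/1.3e+08 = 0.1123 yr.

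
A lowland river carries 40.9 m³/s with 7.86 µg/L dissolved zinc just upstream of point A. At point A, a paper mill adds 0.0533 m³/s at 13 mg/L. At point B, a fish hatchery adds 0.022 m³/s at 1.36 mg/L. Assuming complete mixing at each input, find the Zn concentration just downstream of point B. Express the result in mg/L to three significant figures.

7.86 µg/L = 0.00786 mg/L.
After input A: C = (40.9·0.00786 + 0.0533·13) / 40.95 = 0.02477 mg/L.
After input B: C = (40.95·0.02477 + 0.022·1.36) / 40.98 = 0.02549 mg/L.

0.0255 mg/L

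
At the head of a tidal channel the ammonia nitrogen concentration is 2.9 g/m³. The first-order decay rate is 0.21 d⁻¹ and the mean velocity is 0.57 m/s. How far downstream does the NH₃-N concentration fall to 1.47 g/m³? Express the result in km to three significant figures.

159 km

From C = C₀·e^(−kt), t = ln(C₀/C)/k = ln(2.9/1.47)/0.21 = 0.6794/0.21 = 3.235 d.
Distance = v·t = 0.57 m/s × 2.795e+05 s = 1.593e+05 m = 159.3 km.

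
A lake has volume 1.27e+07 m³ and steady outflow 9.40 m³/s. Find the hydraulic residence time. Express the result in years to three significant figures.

0.0428 yr

Q = 9.40 m³/s × 3.156e+07 s/yr = 2.966e+08 m³/yr.
Hydraulic residence time τ = V/Q = 1.27e+07/2.966e+08 = 0.04281 yr.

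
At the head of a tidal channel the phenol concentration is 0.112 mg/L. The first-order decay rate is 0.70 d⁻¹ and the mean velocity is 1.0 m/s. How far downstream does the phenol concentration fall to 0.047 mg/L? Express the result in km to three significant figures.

From C = C₀·e^(−kt), t = ln(C₀/C)/k = ln(0.112/0.047)/0.70 = 0.8684/0.70 = 1.241 d.
Distance = v·t = 1.0 m/s × 1.072e+05 s = 1.072e+05 m = 107.2 km.

107 km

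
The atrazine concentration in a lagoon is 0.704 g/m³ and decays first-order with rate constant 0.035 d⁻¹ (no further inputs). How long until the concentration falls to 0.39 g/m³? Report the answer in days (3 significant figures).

16.9 d

t = ln(C₀/C)/k = ln(0.704/0.39)/0.035 = 0.5906/0.035 = 16.88 d.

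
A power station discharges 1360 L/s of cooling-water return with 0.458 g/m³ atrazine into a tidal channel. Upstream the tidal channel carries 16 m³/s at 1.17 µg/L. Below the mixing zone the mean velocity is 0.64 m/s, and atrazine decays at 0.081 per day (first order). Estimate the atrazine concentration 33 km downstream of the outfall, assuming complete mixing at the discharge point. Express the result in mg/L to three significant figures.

1360 L/s = 1.36 m³/s.
1.17 µg/L = 0.00117 mg/L.
After complete mixing, C₀ = (1.36·0.458 + 16·0.00117) / 17.36 = 0.03696 mg/L.
Travel time t = 3.3e+04 m / 0.64 m/s = 5.156e+04 s = 0.5968 d.
C = 0.03696·exp(−0.081·0.5968) = 0.03696·0.9528 = 0.03521 mg/L.

0.0352 mg/L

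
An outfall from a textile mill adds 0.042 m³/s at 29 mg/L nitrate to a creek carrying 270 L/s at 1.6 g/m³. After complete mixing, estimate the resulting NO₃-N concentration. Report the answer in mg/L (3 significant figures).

270 L/s = 0.27 m³/s.
By mass balance at complete mixing, C = (0.042·29 + 0.27·1.6) / (0.042 + 0.27) = 1.65/0.312 = 5.288 mg/L.

5.29 mg/L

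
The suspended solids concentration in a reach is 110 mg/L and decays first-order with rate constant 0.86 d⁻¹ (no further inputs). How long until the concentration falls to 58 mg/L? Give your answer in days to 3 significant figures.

t = ln(C₀/C)/k = ln(110/58)/0.86 = 0.64/0.86 = 0.7442 d.

0.744 d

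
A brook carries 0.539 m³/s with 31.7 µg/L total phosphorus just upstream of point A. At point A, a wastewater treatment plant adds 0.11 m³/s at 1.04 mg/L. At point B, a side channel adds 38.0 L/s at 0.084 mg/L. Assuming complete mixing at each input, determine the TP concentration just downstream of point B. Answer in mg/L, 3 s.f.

31.7 µg/L = 0.0317 mg/L.
After input A: C = (0.539·0.0317 + 0.11·1.04) / 0.649 = 0.2026 mg/L.
38.0 L/s = 0.038 m³/s.
After input B: C = (0.649·0.2026 + 0.038·0.084) / 0.687 = 0.196 mg/L.

0.196 mg/L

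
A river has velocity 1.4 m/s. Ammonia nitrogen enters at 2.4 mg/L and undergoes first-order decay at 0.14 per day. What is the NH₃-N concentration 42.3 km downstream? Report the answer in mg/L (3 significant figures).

Travel time t = 42.3 km / 1.4 m/s = 4.23e+04/1.4 = 3.021e+04 s = 0.3497 d.
First-order decay: C = 2.4·exp(−0.14·0.3497) = 2.4·0.9522 = 2.285 mg/L.

2.29 mg/L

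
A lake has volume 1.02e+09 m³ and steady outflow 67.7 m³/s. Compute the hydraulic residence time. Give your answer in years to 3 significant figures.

Q = 67.7 m³/s × 3.156e+07 s/yr = 2.136e+09 m³/yr.
Hydraulic residence time τ = V/Q = 1.02e+09/2.136e+09 = 0.4774 yr.

0.477 yr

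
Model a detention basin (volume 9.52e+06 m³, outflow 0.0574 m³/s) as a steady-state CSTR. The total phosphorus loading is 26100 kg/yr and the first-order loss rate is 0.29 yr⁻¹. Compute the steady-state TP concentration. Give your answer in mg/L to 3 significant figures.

Outflow Q = 0.0574 m³/s × 3.156e+07 s/yr = 1.811e+06 m³/yr.
Steady-state CSTR mass balance: W = Q·C + k·V·C, so C = W/(Q + kV).
Q + kV = 1.811e+06 + 0.29·9.52e+06 = 4.572e+06 m³/yr.
C = 26100/4.572e+06 = 0.005708 kg/m³ = 5.708 mg/L.

5.71 mg/L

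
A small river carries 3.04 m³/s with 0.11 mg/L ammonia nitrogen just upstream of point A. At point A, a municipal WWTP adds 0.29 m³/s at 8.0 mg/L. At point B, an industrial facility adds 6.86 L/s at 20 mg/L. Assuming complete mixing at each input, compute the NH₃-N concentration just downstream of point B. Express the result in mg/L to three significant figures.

0.837 mg/L

After input A: C = (3.04·0.11 + 0.29·8) / 3.33 = 0.7971 mg/L.
6.86 L/s = 0.00686 m³/s.
After input B: C = (3.33·0.7971 + 0.00686·20) / 3.337 = 0.8366 mg/L.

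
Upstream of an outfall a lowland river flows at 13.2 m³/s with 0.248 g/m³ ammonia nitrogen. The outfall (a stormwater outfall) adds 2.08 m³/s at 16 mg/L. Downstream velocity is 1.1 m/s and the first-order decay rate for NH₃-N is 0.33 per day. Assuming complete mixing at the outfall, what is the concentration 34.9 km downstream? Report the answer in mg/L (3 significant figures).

After complete mixing, C₀ = (2.08·16 + 13.2·0.248) / 15.28 = 2.392 mg/L.
Travel time t = 3.49e+04 m / 1.1 m/s = 3.173e+04 s = 0.3672 d.
C = 2.392·exp(−0.33·0.3672) = 2.392·0.8859 = 2.119 mg/L.

2.12 mg/L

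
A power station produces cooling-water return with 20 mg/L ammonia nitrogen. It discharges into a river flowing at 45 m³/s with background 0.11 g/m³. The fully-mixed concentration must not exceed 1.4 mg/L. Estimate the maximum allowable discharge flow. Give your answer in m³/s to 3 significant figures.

3.12 m³/s

Mass balance at complete mixing: C_std·(Q_w + Q_r) = Q_w·C_e + Q_r·C_b.
Rearranging, Q_w = Q_r·(C_std − C_b)/(C_e − C_std) = 45·(1.4 − 0.11) / (20 − 1.4) = 3.121 m³/s.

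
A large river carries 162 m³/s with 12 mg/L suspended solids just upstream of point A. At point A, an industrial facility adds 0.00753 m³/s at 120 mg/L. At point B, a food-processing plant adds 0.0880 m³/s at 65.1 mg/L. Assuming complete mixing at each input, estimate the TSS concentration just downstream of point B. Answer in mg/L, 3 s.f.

After input A: C = (162·12 + 0.00753·120) / 162 = 12.01 mg/L.
After input B: C = (162·12.01 + 0.088·65.1) / 162.1 = 12.03 mg/L.

12.0 mg/L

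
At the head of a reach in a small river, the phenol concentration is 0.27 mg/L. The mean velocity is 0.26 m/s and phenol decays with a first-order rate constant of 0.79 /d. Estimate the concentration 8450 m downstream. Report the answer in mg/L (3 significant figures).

0.201 mg/L

Travel time t = 8450 m / 0.26 m/s = 8450/0.26 = 3.25e+04 s = 0.3762 d.
First-order decay: C = 0.27·exp(−0.79·0.3762) = 0.27·0.7429 = 0.2006 mg/L.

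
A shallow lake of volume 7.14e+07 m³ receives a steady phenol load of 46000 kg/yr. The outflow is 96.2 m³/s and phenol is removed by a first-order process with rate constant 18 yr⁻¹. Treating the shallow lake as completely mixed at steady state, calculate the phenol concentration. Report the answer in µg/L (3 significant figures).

10.6 µg/L

Outflow Q = 96.2 m³/s × 3.156e+07 s/yr = 3.036e+09 m³/yr.
Steady-state CSTR mass balance: W = Q·C + k·V·C, so C = W/(Q + kV).
Q + kV = 3.036e+09 + 18·7.14e+07 = 4.321e+09 m³/yr.
C = 46000/4.321e+09 = 1.065e-05 kg/m³ = 0.01065 mg/L = 10.65 µg/L.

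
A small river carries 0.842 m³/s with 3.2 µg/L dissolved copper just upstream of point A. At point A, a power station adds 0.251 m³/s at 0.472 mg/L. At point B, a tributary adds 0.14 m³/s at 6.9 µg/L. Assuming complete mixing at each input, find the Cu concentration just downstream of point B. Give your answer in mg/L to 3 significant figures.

3.2 µg/L = 0.0032 mg/L.
After input A: C = (0.842·0.0032 + 0.251·0.472) / 1.093 = 0.1109 mg/L.
6.9 µg/L = 0.0069 mg/L.
After input B: C = (1.093·0.1109 + 0.14·0.0069) / 1.233 = 0.09905 mg/L.

0.0991 mg/L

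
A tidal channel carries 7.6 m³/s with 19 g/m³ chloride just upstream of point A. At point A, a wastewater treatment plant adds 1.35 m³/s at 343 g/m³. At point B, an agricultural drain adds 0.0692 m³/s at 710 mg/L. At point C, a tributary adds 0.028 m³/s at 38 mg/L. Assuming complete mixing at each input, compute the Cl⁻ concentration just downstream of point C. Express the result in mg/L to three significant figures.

72.7 mg/L

After input A: C = (7.6·19 + 1.35·343) / 8.95 = 67.87 mg/L.
After input B: C = (8.95·67.87 + 0.0692·710) / 9.019 = 72.8 mg/L.
After input C: C = (9.019·72.8 + 0.028·38) / 9.047 = 72.69 mg/L.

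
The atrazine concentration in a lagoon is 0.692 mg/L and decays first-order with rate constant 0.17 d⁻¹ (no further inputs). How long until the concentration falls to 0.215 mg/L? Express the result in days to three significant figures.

6.88 d

t = ln(C₀/C)/k = ln(0.692/0.215)/0.17 = 1.169/0.17 = 6.876 d.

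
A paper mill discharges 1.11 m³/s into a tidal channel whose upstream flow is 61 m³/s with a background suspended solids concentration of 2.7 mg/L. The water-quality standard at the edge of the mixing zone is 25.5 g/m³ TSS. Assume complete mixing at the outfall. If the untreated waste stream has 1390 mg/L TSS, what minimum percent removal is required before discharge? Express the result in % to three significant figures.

8.02 %

Mass balance: 25.5·62.11 = 1.11·Cₑ + 61·2.7.
Cₑ = (1584 − 164.7) / 1.11 = 1278 mg/L.
Required removal = 1 − 1278/1390 = 8.024 %.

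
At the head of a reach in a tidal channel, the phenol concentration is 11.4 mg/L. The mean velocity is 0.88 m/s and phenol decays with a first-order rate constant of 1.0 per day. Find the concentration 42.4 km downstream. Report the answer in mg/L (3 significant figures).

6.53 mg/L

Travel time t = 42.4 km / 0.88 m/s = 4.24e+04/0.88 = 4.818e+04 s = 0.5577 d.
First-order decay: C = 11.4·exp(−1.0·0.5577) = 11.4·0.5725 = 6.527 mg/L.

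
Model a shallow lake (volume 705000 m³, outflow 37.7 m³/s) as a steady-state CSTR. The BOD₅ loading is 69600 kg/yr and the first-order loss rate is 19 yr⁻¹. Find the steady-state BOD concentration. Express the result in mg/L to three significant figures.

0.0578 mg/L

Outflow Q = 37.7 m³/s × 3.156e+07 s/yr = 1.19e+09 m³/yr.
Steady-state CSTR mass balance: W = Q·C + k·V·C, so C = W/(Q + kV).
Q + kV = 1.19e+09 + 19·705000 = 1.203e+09 m³/yr.
C = 69600/1.203e+09 = 5.785e-05 kg/m³ = 0.05785 mg/L.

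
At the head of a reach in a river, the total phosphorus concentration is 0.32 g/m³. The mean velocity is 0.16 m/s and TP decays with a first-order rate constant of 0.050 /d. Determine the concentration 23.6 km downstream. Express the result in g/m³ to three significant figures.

Travel time t = 23.6 km / 0.16 m/s = 2.36e+04/0.16 = 1.475e+05 s = 1.707 d.
First-order decay: C = 0.32·exp(−0.050·1.707) = 0.32·0.9182 = 0.2938 g/m³.

0.294 g/m³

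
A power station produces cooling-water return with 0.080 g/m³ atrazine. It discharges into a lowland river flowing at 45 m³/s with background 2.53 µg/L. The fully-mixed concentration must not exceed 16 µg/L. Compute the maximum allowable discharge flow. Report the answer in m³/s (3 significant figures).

9.47 m³/s

2.53 µg/L = 0.00253 mg/L.
16 µg/L = 0.016 mg/L.
Mass balance at complete mixing: C_std·(Q_w + Q_r) = Q_w·C_e + Q_r·C_b.
Rearranging, Q_w = Q_r·(C_std − C_b)/(C_e − C_std) = 45·(0.016 − 0.00253) / (0.08 − 0.016) = 9.471 m³/s.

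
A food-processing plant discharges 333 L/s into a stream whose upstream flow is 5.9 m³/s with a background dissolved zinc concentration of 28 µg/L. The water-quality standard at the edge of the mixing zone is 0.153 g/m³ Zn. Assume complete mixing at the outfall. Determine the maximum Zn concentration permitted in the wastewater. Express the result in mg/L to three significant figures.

333 L/s = 0.333 m³/s.
28 µg/L = 0.028 mg/L.
Mass balance: 0.153·6.233 = 0.333·Cₑ + 5.9·0.028.
Cₑ = (0.9536 − 0.1652) / 0.333 = 2.368 mg/L.

2.37 mg/L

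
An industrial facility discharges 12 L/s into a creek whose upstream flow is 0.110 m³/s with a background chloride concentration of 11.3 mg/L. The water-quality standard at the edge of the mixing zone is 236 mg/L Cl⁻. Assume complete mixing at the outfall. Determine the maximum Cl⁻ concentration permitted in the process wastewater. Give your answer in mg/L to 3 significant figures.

12 L/s = 0.012 m³/s.
Mass balance: 236·0.122 = 0.012·Cₑ + 0.11·11.3.
Cₑ = (28.79 − 1.243) / 0.012 = 2296 mg/L.

2300 mg/L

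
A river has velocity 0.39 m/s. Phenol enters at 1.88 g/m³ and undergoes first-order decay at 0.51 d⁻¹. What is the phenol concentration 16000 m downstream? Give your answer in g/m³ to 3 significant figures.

Travel time t = 16000 m / 0.39 m/s = 1.6e+04/0.39 = 4.103e+04 s = 0.4748 d.
First-order decay: C = 1.88·exp(−0.51·0.4748) = 1.88·0.7849 = 1.476 g/m³.

1.48 g/m³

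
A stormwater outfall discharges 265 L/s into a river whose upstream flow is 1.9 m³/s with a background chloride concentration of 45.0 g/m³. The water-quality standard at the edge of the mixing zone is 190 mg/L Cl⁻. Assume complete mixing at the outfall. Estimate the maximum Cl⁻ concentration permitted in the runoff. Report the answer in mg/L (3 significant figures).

1230 mg/L

265 L/s = 0.265 m³/s.
Mass balance: 190·2.165 = 0.265·Cₑ + 1.9·45.
Cₑ = (411.4 − 85.5) / 0.265 = 1230 mg/L.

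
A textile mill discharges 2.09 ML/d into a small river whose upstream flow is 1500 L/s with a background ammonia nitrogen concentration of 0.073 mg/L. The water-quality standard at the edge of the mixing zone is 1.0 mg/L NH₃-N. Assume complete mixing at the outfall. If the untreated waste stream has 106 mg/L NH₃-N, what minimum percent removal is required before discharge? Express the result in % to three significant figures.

2.09 ML/d = 0.02419 m³/s.
1500 L/s = 1.5 m³/s.
Mass balance: 1·1.524 = 0.02419·Cₑ + 1.5·0.073.
Cₑ = (1.524 − 0.1095) / 0.02419 = 58.48 mg/L.
Required removal = 1 − 58.48/106 = 44.83 %.

44.8 %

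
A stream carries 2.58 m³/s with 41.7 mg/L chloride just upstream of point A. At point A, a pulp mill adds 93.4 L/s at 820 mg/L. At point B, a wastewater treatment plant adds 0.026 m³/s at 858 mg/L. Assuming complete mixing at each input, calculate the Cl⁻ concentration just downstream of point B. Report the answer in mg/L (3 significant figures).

76.5 mg/L

93.4 L/s = 0.0934 m³/s.
After input A: C = (2.58·41.7 + 0.0934·820) / 2.673 = 68.89 mg/L.
After input B: C = (2.673·68.89 + 0.026·858) / 2.699 = 76.49 mg/L.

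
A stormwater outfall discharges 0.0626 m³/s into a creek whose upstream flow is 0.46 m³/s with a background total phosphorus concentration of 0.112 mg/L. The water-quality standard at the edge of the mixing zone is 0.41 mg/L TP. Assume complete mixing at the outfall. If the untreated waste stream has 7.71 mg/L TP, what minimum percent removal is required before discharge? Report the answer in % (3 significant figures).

66.3 %

Mass balance: 0.41·0.5226 = 0.0626·Cₑ + 0.46·0.112.
Cₑ = (0.2143 − 0.05152) / 0.0626 = 2.6 mg/L.
Required removal = 1 − 2.6/7.71 = 66.28 %.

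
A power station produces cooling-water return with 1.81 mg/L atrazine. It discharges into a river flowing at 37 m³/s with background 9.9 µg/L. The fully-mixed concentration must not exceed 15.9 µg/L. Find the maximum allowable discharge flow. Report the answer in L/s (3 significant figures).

124 L/s

9.9 µg/L = 0.0099 mg/L.
15.9 µg/L = 0.0159 mg/L.
Mass balance at complete mixing: C_std·(Q_w + Q_r) = Q_w·C_e + Q_r·C_b.
Rearranging, Q_w = Q_r·(C_std − C_b)/(C_e − C_std) = 37·(0.0159 − 0.0099) / (1.81 − 0.0159) = 0.1237 m³/s.
= 123.7 L/s.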